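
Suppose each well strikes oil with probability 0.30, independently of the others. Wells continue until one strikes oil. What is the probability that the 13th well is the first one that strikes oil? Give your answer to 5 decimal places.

0.00415

Geometric (trials to first success), p = 0.30.
P(Y = 13) = (1−p)^12 · p = 0.013841 · 0.30 = 0.0041524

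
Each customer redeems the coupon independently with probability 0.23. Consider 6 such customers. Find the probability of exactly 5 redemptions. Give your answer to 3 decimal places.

0.003

X ~ Binomial(n=6, p=0.23).
P(X=5) = C(6,5) · p^5 · (1−p)^1
= 6 · 0.00064363 · 0.77 = 0.00297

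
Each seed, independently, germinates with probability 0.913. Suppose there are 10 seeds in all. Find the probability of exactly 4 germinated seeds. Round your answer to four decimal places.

0.0001

X ~ Binomial(n=10, p=0.913).
P(X=4) = C(10,4) · p^4 · (1−p)^6
= 210 · 0.69484 · 4.3363e-07 = 0.000063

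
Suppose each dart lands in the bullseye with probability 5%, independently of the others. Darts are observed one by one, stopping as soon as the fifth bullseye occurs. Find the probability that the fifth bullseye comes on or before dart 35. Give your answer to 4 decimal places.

0.0290

Finishing within 35 darts ⇔ at least 5 successes in the first 35. With X ~ Binomial(35, 0.05), P(Y ≤ 35) = 1 − P(X ≤ 4).
  k=0: C(35,0)·0.05^0·0.95^35 = 0.166083
  k=1: C(35,1)·0.05^1·0.95^34 = 0.305943
  k=2: C(35,2)·0.05^2·0.95^33 = 0.273739
  k=3: C(35,3)·0.05^3·0.95^32 = 0.158480
  k=4: C(35,4)·0.05^4·0.95^31 = 0.066729
1 − 0.970974 = 0.029026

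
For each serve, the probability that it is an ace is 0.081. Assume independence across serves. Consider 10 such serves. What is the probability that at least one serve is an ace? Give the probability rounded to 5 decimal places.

P(at least one) = 1 − P(none) = 1 − (1 − 0.081)^10
= 1 − 0.4296899 = 0.5703101

0.57031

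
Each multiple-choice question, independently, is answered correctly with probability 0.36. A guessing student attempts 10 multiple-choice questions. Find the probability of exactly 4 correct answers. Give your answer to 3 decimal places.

0.242

X ~ Binomial(n=10, p=0.36).
P(X=4) = C(10,4) · p^4 · (1−p)^6
= 210 · 0.016796 · 0.068719 = 0.24239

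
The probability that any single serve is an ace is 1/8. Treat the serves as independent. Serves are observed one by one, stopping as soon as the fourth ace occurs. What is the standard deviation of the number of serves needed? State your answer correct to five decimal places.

Y = total serves until the fourth success; negative binomial with r=4, p=0.125.
SD(Y) = √[r(1−p)/p²] = √(224.0000000) = 14.9666295

14.96663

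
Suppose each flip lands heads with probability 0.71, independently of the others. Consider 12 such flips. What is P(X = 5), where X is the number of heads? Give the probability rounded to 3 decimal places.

0.025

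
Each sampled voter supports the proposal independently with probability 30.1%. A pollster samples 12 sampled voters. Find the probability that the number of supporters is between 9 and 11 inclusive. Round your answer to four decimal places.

0.0017

X ~ Binomial(12, 0.301); P(9 ≤ X ≤ 11) = Σ C(12,k) p^k (1−p)^(12−k) over k:
  k=9: C(12,9)·0.301^9·0.699^3 = 0.001524
  k=10: C(12,10)·0.301^10·0.699^2 = 0.000197
  k=11: C(12,11)·0.301^11·0.699^1 = 0.000015
Total = 0.001736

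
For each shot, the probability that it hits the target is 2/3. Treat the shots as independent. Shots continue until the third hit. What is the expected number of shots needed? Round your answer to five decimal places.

4.50000

Y = total shots until the third success; negative binomial with r=3, p=0.666667.
E[Y] = r / p = 3 / 0.666667 = 4.5000000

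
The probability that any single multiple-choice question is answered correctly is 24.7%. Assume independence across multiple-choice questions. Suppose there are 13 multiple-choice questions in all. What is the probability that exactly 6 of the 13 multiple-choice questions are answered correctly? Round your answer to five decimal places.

X ~ Binomial(n=13, p=0.247).
P(X=6) = C(13,6) · p^6 · (1−p)^7
= 1716 · 0.00022708 · 0.13727 = 0.0534889

0.05349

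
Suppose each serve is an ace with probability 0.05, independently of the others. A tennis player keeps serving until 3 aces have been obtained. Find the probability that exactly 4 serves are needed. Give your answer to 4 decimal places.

0.0004

Y = trial on which the third success occurs; negative binomial, r=3, p=0.05.
P(Y=4) = C(3,2) · p^3 · (1−p)^1
= 3 · 0.000125 · 0.95 = 0.000356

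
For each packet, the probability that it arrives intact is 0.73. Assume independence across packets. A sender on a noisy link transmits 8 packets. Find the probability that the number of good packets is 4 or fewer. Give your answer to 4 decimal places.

X ~ Binomial(8, 0.73); P(X ≤ 4) = Σ C(8,k) p^k (1−p)^(8−k) over k:
  k=0: C(8,0)·0.73^0·0.27^8 = 0.000028
  k=1: C(8,1)·0.73^1·0.27^7 = 0.000611
  k=2: C(8,2)·0.73^2·0.27^6 = 0.005781
  k=3: C(8,3)·0.73^3·0.27^5 = 0.031259
  k=4: C(8,4)·0.73^4·0.27^4 = 0.105644
Total = 0.143323

0.1433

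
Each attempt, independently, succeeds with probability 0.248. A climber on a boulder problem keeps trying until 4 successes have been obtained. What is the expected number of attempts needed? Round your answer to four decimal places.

16.1290

Y = total attempts until the fourth success; negative binomial with r=4, p=0.248.
E[Y] = r / p = 4 / 0.248 = 16.129032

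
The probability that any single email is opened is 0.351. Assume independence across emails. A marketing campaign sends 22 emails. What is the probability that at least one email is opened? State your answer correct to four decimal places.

P(at least one) = 1 − P(none) = 1 − (1 − 0.351)^22
= 1 − 0.000074 = 0.999926

0.9999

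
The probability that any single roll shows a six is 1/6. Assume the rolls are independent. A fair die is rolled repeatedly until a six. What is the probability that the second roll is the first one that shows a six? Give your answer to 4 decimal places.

Geometric (trials to first success), p = 0.166667.
P(Y = 2) = (1−p)^1 · p = 0.83333 · 0.166667 = 0.138889

0.1389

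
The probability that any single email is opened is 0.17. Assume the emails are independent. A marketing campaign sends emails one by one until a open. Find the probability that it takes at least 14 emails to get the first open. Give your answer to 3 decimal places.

Y = number of emails to the first success; geometric, p = 0.17.
P(Y > 13) = P(first 13 all fail) = (1−p)^13 = 0.08872

0.089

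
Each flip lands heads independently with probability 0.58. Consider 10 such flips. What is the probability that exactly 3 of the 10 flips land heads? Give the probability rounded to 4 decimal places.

X ~ Binomial(n=10, p=0.58).
P(X=3) = C(10,3) · p^3 · (1−p)^7
= 120 · 0.19511 · 0.0023054 = 0.053977

0.0540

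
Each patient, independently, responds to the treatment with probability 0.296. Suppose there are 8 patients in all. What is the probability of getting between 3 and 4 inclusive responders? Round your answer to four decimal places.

0.3831

X ~ Binomial(8, 0.296); P(3 ≤ X ≤ 4) = Σ C(8,k) p^k (1−p)^(8−k) over k:
  k=3: C(8,3)·0.296^3·0.704^5 = 0.251146
  k=4: C(8,4)·0.296^4·0.704^4 = 0.131994
Total = 0.383141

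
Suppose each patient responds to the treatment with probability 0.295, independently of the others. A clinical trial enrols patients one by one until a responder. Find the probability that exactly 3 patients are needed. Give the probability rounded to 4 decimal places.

Geometric (trials to first success), p = 0.295.
P(Y = 3) = (1−p)^2 · p = 0.49702 · 0.295 = 0.146622

0.1466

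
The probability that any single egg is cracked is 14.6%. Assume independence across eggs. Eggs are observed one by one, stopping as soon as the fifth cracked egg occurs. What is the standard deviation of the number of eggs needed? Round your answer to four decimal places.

Y = total eggs until the fifth success; negative binomial with r=5, p=0.146.
SD(Y) = √[r(1−p)/p²] = √(200.319009) = 14.153410

14.1534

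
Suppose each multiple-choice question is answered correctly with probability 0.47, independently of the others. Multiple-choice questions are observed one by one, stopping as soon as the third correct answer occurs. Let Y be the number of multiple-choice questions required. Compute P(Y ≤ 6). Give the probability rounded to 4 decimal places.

Finishing within 6 multiple-choice questions ⇔ at least 3 successes in the first 6. With X ~ Binomial(6, 0.47), P(Y ≤ 6) = 1 − P(X ≤ 2).
  k=0: C(6,0)·0.47^0·0.53^6 = 0.022164
  k=1: C(6,1)·0.47^1·0.53^5 = 0.117931
  k=2: C(6,2)·0.47^2·0.53^4 = 0.261451
1 − 0.401547 = 0.598453

0.5985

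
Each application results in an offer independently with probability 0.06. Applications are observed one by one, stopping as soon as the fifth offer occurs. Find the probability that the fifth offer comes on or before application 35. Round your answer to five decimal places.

0.05628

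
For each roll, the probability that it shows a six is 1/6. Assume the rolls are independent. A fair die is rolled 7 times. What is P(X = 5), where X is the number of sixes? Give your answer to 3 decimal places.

0.002

X ~ Binomial(n=7, p=0.166667).
P(X=5) = C(7,5) · p^5 · (1−p)^2
= 21 · 0.0001286 · 0.69444 = 0.00188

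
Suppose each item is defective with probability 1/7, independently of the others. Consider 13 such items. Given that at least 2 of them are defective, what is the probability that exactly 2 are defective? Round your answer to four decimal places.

0.5096

X ~ Binomial(13, 0.142857). Want P(X=2 | X≥2) = P(X=2) / P(X≥2).
P(X=2) = C(13,2)·0.142857^2·0.857143^11 = 0.292068
P(X≥2) = 1 − 0.134801 − 0.292068 = 0.573132
Ratio = 0.292068 / 0.573132 = 0.509600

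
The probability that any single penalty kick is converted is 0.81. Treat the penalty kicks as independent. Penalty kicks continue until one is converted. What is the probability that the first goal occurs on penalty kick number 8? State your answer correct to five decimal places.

Geometric (trials to first success), p = 0.81.
P(Y = 8) = (1−p)^7 · p = 8.9387e-06 · 0.81 = 0.0000072

0.00001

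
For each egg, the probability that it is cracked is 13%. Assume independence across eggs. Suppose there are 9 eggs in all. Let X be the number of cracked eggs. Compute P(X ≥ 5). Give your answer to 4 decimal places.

0.0030

X ~ Binomial(9, 0.13); P(X ≥ 5) = Σ C(9,k) p^k (1−p)^(9−k) over k:
  k=5: C(9,5)·0.13^5·0.87^4 = 0.002680
  k=6: C(9,6)·0.13^6·0.87^3 = 0.000267
  k=7: C(9,7)·0.13^7·0.87^2 = 0.000017
  k=8: C(9,8)·0.13^8·0.87^1 = 0.000001
  k=9: C(9,9)·0.13^9·0.87^0 = 0.000000
Total = 0.002965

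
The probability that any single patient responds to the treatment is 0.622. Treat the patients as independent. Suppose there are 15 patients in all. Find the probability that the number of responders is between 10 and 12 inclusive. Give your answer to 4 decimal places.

0.4335

X ~ Binomial(15, 0.622); P(10 ≤ X ≤ 12) = Σ C(15,k) p^k (1−p)^(15−k) over k:
  k=10: C(15,10)·0.622^10·0.378^5 = 0.200871
  k=11: C(15,11)·0.622^11·0.378^4 = 0.150243
  k=12: C(15,12)·0.622^12·0.378^3 = 0.082408
Total = 0.433523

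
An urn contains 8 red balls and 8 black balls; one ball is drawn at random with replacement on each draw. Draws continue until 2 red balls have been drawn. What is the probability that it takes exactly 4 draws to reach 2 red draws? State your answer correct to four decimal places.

0.1875

Y = trial on which the second success occurs; negative binomial, r=2, p=0.50.
P(Y=4) = C(3,1) · p^2 · (1−p)^2
= 3 · 0.25 · 0.25 = 0.187500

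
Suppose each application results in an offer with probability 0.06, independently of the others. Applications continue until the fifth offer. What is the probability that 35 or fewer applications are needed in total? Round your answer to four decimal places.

Finishing within 35 applications ⇔ at least 5 successes in the first 35. With X ~ Binomial(35, 0.06), P(Y ≤ 35) = 1 − P(X ≤ 4).
  k=0: C(35,0)·0.06^0·0.94^35 = 0.114677
  k=1: C(35,1)·0.06^1·0.94^34 = 0.256192
  k=2: C(35,2)·0.06^2·0.94^33 = 0.277996
  k=3: C(35,3)·0.06^3·0.94^32 = 0.195189
  k=4: C(35,4)·0.06^4·0.94^31 = 0.099671
1 − 0.943725 = 0.056275

0.0563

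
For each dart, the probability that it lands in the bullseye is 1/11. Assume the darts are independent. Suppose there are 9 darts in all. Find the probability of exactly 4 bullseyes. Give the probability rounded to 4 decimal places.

0.0053

X ~ Binomial(n=9, p=0.090909).
P(X=4) = C(9,4) · p^4 · (1−p)^5
= 126 · 6.8301e-05 · 0.62092 = 0.005344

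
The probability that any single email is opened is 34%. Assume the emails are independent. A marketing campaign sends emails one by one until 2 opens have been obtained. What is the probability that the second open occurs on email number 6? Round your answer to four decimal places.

Y = trial on which the second success occurs; negative binomial, r=2, p=0.34.
P(Y=6) = C(5,1) · p^2 · (1−p)^4
= 5 · 0.1156 · 0.18975 = 0.109674

0.1097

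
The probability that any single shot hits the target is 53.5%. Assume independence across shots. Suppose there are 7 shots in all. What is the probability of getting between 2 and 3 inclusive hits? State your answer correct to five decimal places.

X ~ Binomial(7, 0.535); P(2 ≤ X ≤ 3) = Σ C(7,k) p^k (1−p)^(7−k) over k:
  k=2: C(7,2)·0.535^2·0.465^5 = 0.1306747
  k=3: C(7,3)·0.535^3·0.465^4 = 0.2505770
Total = 0.3812517

0.38125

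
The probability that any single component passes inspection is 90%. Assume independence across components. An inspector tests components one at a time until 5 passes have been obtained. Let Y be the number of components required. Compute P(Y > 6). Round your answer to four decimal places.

Needing more than 6 components ⇔ fewer than 5 successes in the first 6. With X ~ Binomial(6, 0.90), P(Y > 6) = P(X ≤ 4).
  k=0: C(6,0)·0.90^0·0.10^6 = 0.000001
  k=1: C(6,1)·0.90^1·0.10^5 = 0.000054
  k=2: C(6,2)·0.90^2·0.10^4 = 0.001215
  k=3: C(6,3)·0.90^3·0.10^3 = 0.014580
  k=4: C(6,4)·0.90^4·0.10^2 = 0.098415
P(X ≤ 4) = 0.114265

0.1143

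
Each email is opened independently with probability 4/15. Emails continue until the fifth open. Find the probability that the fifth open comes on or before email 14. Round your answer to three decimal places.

0.309

Finishing within 14 emails ⇔ at least 5 successes in the first 14. With X ~ Binomial(14, 0.266667), P(Y ≤ 14) = 1 − P(X ≤ 4).
  k=0: C(14,0)·0.266667^0·0.733333^14 = 0.01301
  k=1: C(14,1)·0.266667^1·0.733333^13 = 0.06622
  k=2: C(14,2)·0.266667^2·0.733333^12 = 0.15653
  k=3: C(14,3)·0.266667^3·0.733333^11 = 0.22768
  k=4: C(14,4)·0.266667^4·0.733333^10 = 0.22768
1 − 0.69112 = 0.30888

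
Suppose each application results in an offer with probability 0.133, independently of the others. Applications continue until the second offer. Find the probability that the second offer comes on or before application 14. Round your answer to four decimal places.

0.5732

Finishing within 14 applications ⇔ at least 2 successes in the first 14. With X ~ Binomial(14, 0.133), P(Y ≤ 14) = 1 − P(X ≤ 1).
  k=0: C(14,0)·0.133^0·0.867^14 = 0.135602
  k=1: C(14,1)·0.133^1·0.867^13 = 0.291225
1 − 0.426827 = 0.573173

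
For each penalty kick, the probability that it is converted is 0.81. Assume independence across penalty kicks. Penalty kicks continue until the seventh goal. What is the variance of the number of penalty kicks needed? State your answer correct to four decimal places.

2.0271

Y = total penalty kicks until the seventh success; negative binomial with r=7, p=0.81.
Var(Y) = r(1−p)/p² = 7·0.19 / 0.81² = 2.027130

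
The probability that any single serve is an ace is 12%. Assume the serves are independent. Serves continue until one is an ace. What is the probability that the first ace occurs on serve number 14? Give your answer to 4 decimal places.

Geometric (trials to first success), p = 0.12.
P(Y = 14) = (1−p)^13 · p = 0.18979 · 0.12 = 0.022775

0.0228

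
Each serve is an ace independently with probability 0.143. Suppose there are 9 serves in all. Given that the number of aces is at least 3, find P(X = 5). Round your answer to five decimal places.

X ~ Binomial(9, 0.143). Want P(X=5 | X≥3) = P(X=5) / P(X≥3).
P(X=5) = C(9,5)·0.143^5·0.857^4 = 0.0040642
P(X≥3) = 1 − 0.2493603 − 0.3744770 − 0.2499426 = 0.1262200
Ratio = 0.0040642 / 0.1262200 = 0.0321992

0.03220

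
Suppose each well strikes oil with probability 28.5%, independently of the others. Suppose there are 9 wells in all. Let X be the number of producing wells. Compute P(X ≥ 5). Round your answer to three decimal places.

0.081

X ~ Binomial(9, 0.285); P(X ≥ 5) = Σ C(9,k) p^k (1−p)^(9−k) over k:
  k=5: C(9,5)·0.285^5·0.715^4 = 0.06192
  k=6: C(9,6)·0.285^6·0.715^3 = 0.01645
  k=7: C(9,7)·0.285^7·0.715^2 = 0.00281
  k=8: C(9,8)·0.285^8·0.715^1 = 0.00028
  k=9: C(9,9)·0.285^9·0.715^0 = 0.00001
Total = 0.08148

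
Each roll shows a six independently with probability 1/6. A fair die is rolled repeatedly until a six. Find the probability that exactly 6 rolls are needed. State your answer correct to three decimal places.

Geometric (trials to first success), p = 0.166667.
P(Y = 6) = (1−p)^5 · p = 0.40188 · 0.166667 = 0.06698

0.067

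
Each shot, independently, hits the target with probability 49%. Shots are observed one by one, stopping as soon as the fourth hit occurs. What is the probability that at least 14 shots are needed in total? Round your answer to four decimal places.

0.0536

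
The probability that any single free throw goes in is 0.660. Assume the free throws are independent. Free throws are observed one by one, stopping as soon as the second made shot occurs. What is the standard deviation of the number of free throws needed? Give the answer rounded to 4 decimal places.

1.2494

Y = total free throws until the second success; negative binomial with r=2, p=0.66.
SD(Y) = √[r(1−p)/p²] = √(1.561065) = 1.249426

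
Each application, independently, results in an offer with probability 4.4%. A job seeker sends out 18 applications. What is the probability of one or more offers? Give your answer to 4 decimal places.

0.5551

P(at least one) = 1 − P(none) = 1 − (1 − 0.044)^18
= 1 − 0.444879 = 0.555121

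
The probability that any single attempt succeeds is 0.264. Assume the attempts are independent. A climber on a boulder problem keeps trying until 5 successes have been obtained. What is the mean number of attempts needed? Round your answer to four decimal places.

Y = total attempts until the fifth success; negative binomial with r=5, p=0.264.
E[Y] = r / p = 5 / 0.264 = 18.939394

18.9394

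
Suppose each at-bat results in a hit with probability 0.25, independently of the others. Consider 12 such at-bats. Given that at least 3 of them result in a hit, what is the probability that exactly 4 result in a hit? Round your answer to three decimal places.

0.318

X ~ Binomial(12, 0.25). Want P(X=4 | X≥3) = P(X=4) / P(X≥3).
P(X=4) = C(12,4)·0.25^4·0.75^8 = 0.19358
P(X≥3) = 1 − 0.03168 − 0.12671 − 0.23229 = 0.60932
Ratio = 0.19358 / 0.60932 = 0.31769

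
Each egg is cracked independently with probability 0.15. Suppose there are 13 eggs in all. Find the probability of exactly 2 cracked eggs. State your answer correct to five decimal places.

X ~ Binomial(n=13, p=0.15).
P(X=2) = C(13,2) · p^2 · (1−p)^11
= 78 · 0.0225 · 0.16734 = 0.2936874

0.29369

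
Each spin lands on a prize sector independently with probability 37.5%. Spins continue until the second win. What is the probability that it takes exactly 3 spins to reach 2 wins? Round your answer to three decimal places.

0.176

Y = trial on which the second success occurs; negative binomial, r=2, p=0.375.
P(Y=3) = C(2,1) · p^2 · (1−p)^1
= 2 · 0.14062 · 0.625 = 0.17578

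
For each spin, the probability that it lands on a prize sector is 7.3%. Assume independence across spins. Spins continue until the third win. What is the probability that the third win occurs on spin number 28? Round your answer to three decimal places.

0.021

Y = trial on which the third success occurs; negative binomial, r=3, p=0.073.
P(Y=28) = C(27,2) · p^3 · (1−p)^25
= 351 · 0.00038902 · 0.15031 = 0.02052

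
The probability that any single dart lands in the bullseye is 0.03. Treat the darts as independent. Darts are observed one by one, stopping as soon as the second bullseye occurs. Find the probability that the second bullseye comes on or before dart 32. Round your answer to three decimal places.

Finishing within 32 darts ⇔ at least 2 successes in the first 32. With X ~ Binomial(32, 0.03), P(Y ≤ 32) = 1 − P(X ≤ 1).
  k=0: C(32,0)·0.03^0·0.97^32 = 0.37731
  k=1: C(32,1)·0.03^1·0.97^31 = 0.37342
1 − 0.75073 = 0.24927

0.249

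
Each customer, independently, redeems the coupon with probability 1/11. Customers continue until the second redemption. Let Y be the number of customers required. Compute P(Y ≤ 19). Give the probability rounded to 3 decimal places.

0.526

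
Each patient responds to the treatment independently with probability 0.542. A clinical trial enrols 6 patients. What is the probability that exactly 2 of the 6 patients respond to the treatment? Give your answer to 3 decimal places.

0.194

X ~ Binomial(n=6, p=0.542).
P(X=2) = C(6,2) · p^2 · (1−p)^4
= 15 · 0.29376 · 0.044001 = 0.19389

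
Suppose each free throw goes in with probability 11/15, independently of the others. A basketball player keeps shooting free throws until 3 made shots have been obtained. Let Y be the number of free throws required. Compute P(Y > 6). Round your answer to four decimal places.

Needing more than 6 free throws ⇔ fewer than 3 successes in the first 6. With X ~ Binomial(6, 0.733333), P(Y > 6) = P(X ≤ 2).
  k=0: C(6,0)·0.733333^0·0.266667^6 = 0.000360
  k=1: C(6,1)·0.733333^1·0.266667^5 = 0.005933
  k=2: C(6,2)·0.733333^2·0.266667^4 = 0.040791
P(X ≤ 2) = 0.047084

0.0471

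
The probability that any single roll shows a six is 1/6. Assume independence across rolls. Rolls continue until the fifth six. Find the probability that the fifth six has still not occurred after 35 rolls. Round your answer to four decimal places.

Needing more than 35 rolls ⇔ fewer than 5 successes in the first 35. With X ~ Binomial(35, 0.166667), P(Y > 35) = P(X ≤ 4).
  k=0: C(35,0)·0.166667^0·0.833333^35 = 0.001693
  k=1: C(35,1)·0.166667^1·0.833333^34 = 0.011851
  k=2: C(35,2)·0.166667^2·0.833333^33 = 0.040293
  k=3: C(35,3)·0.166667^3·0.833333^32 = 0.088645
  k=4: C(35,4)·0.166667^4·0.833333^31 = 0.141833
P(X ≤ 4) = 0.284315

0.2843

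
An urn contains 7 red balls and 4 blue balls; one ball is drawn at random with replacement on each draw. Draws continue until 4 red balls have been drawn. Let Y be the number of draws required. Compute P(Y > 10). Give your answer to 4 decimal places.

0.0323

Needing more than 10 draws ⇔ fewer than 4 successes in the first 10. With X ~ Binomial(10, 0.636364), P(Y > 10) = P(X ≤ 3).
  k=0: C(10,0)·0.636364^0·0.363636^10 = 0.000040
  k=1: C(10,1)·0.636364^1·0.363636^9 = 0.000707
  k=2: C(10,2)·0.636364^2·0.363636^8 = 0.005571
  k=3: C(10,3)·0.636364^3·0.363636^7 = 0.026000
P(X ≤ 3) = 0.032319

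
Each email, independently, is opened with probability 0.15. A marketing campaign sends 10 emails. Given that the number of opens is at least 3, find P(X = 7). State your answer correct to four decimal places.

X ~ Binomial(10, 0.15). Want P(X=7 | X≥3) = P(X=7) / P(X≥3).
P(X=7) = C(10,7)·0.15^7·0.85^3 = 0.000126
P(X≥3) = 1 − 0.196874 − 0.347425 − 0.275897 = 0.179804
Ratio = 0.000126 / 0.179804 = 0.000700

0.0007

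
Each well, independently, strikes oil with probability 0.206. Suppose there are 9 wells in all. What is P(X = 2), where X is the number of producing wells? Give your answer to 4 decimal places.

X ~ Binomial(n=9, p=0.206).
P(X=2) = C(9,2) · p^2 · (1−p)^7
= 36 · 0.042436 · 0.19895 = 0.303935

0.3039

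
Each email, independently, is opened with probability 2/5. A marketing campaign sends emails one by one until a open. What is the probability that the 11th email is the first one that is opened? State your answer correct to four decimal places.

Geometric (trials to first success), p = 0.40.
P(Y = 11) = (1−p)^10 · p = 0.0060466 · 0.40 = 0.002419

0.0024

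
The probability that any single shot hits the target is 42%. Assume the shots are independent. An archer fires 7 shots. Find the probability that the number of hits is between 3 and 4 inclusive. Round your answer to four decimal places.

X ~ Binomial(7, 0.42); P(3 ≤ X ≤ 4) = Σ C(7,k) p^k (1−p)^(7−k) over k:
  k=3: C(7,3)·0.42^3·0.58^4 = 0.293446
  k=4: C(7,4)·0.42^4·0.58^3 = 0.212495
Total = 0.505941

0.5059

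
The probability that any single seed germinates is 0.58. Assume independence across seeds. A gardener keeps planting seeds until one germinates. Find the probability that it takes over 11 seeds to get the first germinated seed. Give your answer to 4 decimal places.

Y = number of seeds to the first success; geometric, p = 0.58.
P(Y > 11) = P(first 11 all fail) = (1−p)^11 = 0.000072

0.0001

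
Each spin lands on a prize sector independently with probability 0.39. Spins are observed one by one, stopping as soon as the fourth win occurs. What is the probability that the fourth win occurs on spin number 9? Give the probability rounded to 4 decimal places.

Y = trial on which the fourth success occurs; negative binomial, r=4, p=0.39.
P(Y=9) = C(8,3) · p^4 · (1−p)^5
= 56 · 0.023134 · 0.08446 = 0.109420

0.1094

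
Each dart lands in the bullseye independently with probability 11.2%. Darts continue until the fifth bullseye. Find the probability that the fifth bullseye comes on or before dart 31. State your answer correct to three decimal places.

Finishing within 31 darts ⇔ at least 5 successes in the first 31. With X ~ Binomial(31, 0.112), P(Y ≤ 31) = 1 − P(X ≤ 4).
  k=0: C(31,0)·0.112^0·0.888^31 = 0.02517
  k=1: C(31,1)·0.112^1·0.888^30 = 0.09839
  k=2: C(31,2)·0.112^2·0.888^29 = 0.18615
  k=3: C(31,3)·0.112^3·0.888^28 = 0.22696
  k=4: C(31,4)·0.112^4·0.888^27 = 0.20038
1 − 0.73705 = 0.26295

0.263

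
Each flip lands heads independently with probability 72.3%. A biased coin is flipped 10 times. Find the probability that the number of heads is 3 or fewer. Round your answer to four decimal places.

0.0066

X ~ Binomial(10, 0.723); P(X ≤ 3) = Σ C(10,k) p^k (1−p)^(10−k) over k:
  k=0: C(10,0)·0.723^0·0.277^10 = 0.000003
  k=1: C(10,1)·0.723^1·0.277^9 = 0.000069
  k=2: C(10,2)·0.723^2·0.277^8 = 0.000815
  k=3: C(10,3)·0.723^3·0.277^7 = 0.005675
Total = 0.006562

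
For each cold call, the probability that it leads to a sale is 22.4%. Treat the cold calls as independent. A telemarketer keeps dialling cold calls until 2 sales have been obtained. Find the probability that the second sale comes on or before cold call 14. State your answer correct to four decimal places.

0.8553

Finishing within 14 cold calls ⇔ at least 2 successes in the first 14. With X ~ Binomial(14, 0.224), P(Y ≤ 14) = 1 − P(X ≤ 1).
  k=0: C(14,0)·0.224^0·0.776^14 = 0.028712
  k=1: C(14,1)·0.224^1·0.776^13 = 0.116032
1 − 0.144744 = 0.855256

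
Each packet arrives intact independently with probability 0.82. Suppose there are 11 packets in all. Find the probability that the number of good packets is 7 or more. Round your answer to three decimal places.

X ~ Binomial(11, 0.82); P(X ≥ 7) = Σ C(11,k) p^k (1−p)^(11−k) over k:
  k=7: C(11,7)·0.82^7·0.18^4 = 0.08636
  k=8: C(11,8)·0.82^8·0.18^3 = 0.19670
  k=9: C(11,9)·0.82^9·0.18^2 = 0.29870
  k=10: C(11,10)·0.82^10·0.18^1 = 0.27215
  k=11: C(11,11)·0.82^11·0.18^0 = 0.11271
Total = 0.96661

0.967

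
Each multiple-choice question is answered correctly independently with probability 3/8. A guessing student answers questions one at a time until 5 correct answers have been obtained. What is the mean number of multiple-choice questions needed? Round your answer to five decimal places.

13.33333

Y = total multiple-choice questions until the fifth success; negative binomial with r=5, p=0.375.
E[Y] = r / p = 5 / 0.375 = 13.3333333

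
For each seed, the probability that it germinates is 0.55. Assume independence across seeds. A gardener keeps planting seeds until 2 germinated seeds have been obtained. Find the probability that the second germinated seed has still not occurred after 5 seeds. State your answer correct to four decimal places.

Needing more than 5 seeds ⇔ fewer than 2 successes in the first 5. With X ~ Binomial(5, 0.55), P(Y > 5) = P(X ≤ 1).
  k=0: C(5,0)·0.55^0·0.45^5 = 0.018453
  k=1: C(5,1)·0.55^1·0.45^4 = 0.112767
P(X ≤ 1) = 0.131220

0.1312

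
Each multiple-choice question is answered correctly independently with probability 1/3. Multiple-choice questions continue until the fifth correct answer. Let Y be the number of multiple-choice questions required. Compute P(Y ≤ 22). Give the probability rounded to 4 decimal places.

0.9038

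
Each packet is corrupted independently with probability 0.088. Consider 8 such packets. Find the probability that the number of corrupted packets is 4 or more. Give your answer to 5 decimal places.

0.00314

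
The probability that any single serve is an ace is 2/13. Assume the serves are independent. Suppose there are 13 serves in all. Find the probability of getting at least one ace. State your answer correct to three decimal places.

0.886

P(at least one) = 1 − P(none) = 1 − (1 − 0.153846)^13
= 1 − 0.11398 = 0.88602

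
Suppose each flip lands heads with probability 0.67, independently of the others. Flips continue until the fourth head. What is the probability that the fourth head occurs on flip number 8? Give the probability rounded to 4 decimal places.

Y = trial on which the fourth success occurs; negative binomial, r=4, p=0.67.
P(Y=8) = C(7,3) · p^4 · (1−p)^4
= 35 · 0.20151 · 0.011859 = 0.083642

0.0836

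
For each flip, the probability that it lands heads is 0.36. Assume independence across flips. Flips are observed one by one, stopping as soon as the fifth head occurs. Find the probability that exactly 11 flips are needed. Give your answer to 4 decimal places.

Y = trial on which the fifth success occurs; negative binomial, r=5, p=0.36.
P(Y=11) = C(10,4) · p^5 · (1−p)^6
= 210 · 0.0060466 · 0.068719 = 0.087259

0.0873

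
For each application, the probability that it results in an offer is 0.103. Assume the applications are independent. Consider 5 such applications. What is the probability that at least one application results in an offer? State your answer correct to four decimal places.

0.4193

P(at least one) = 1 − P(none) = 1 − (1 − 0.103)^5
= 1 − 0.580714 = 0.419286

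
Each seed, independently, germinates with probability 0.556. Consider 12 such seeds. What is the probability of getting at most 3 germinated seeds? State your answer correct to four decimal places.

0.0324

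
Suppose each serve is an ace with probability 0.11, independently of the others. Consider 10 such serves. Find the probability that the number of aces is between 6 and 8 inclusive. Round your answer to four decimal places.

0.0003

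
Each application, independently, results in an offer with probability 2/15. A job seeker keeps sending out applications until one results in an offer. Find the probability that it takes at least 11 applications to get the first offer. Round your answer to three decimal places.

0.239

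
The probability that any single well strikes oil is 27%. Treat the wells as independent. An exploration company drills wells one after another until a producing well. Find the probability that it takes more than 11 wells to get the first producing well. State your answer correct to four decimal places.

0.0314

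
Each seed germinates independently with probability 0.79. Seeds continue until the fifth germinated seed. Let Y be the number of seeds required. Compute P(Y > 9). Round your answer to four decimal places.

Needing more than 9 seeds ⇔ fewer than 5 successes in the first 9. With X ~ Binomial(9, 0.79), P(Y > 9) = P(X ≤ 4).
  k=0: C(9,0)·0.79^0·0.21^9 = 0.000001
  k=1: C(9,1)·0.79^1·0.21^8 = 0.000027
  k=2: C(9,2)·0.79^2·0.21^7 = 0.000405
  k=3: C(9,3)·0.79^3·0.21^6 = 0.003552
  k=4: C(9,4)·0.79^4·0.21^5 = 0.020044
P(X ≤ 4) = 0.024028

0.0240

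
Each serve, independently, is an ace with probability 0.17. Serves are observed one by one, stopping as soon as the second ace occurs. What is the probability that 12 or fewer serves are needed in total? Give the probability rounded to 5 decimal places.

Finishing within 12 serves ⇔ at least 2 successes in the first 12. With X ~ Binomial(12, 0.17), P(Y ≤ 12) = 1 − P(X ≤ 1).
  k=0: C(12,0)·0.17^0·0.83^12 = 0.1068900
  k=1: C(12,1)·0.17^1·0.83^11 = 0.2627176
1 − 0.3696076 = 0.6303924

0.63039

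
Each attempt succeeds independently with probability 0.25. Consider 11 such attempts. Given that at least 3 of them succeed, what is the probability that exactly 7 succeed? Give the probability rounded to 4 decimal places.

0.0117

X ~ Binomial(11, 0.25). Want P(X=7 | X≥3) = P(X=7) / P(X≥3).
P(X=7) = C(11,7)·0.25^7·0.75^4 = 0.006373
P(X≥3) = 1 − 0.042235 − 0.154862 − 0.258104 = 0.544799
Ratio = 0.006373 / 0.544799 = 0.011698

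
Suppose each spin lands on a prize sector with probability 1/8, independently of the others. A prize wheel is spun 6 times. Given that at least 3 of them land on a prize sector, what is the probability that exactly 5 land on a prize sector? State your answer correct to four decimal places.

0.0055

X ~ Binomial(6, 0.125). Want P(X=5 | X≥3) = P(X=5) / P(X≥3).
P(X=5) = C(6,5)·0.125^5·0.875^1 = 0.000160
P(X≥3) = 1 − 0.448795 − 0.384682 − 0.137386 = 0.029137
Ratio = 0.000160 / 0.029137 = 0.005499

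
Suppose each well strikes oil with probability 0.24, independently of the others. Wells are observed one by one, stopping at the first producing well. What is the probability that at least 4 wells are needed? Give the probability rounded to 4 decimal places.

Y = number of wells to the first success; geometric, p = 0.24.
P(Y > 3) = P(first 3 all fail) = (1−p)^3 = 0.438976

0.4390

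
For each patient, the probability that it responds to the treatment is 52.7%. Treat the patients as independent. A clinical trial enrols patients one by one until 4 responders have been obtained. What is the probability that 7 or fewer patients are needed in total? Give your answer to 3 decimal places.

0.559

Finishing within 7 patients ⇔ at least 4 successes in the first 7. With X ~ Binomial(7, 0.527), P(Y ≤ 7) = 1 − P(X ≤ 3).
  k=0: C(7,0)·0.527^0·0.473^7 = 0.00530
  k=1: C(7,1)·0.527^1·0.473^6 = 0.04131
  k=2: C(7,2)·0.527^2·0.473^5 = 0.13808
  k=3: C(7,3)·0.527^3·0.473^4 = 0.25642
1 − 0.44111 = 0.55889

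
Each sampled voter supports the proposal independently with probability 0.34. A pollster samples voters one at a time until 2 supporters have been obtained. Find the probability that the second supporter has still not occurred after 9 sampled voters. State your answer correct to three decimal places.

Needing more than 9 sampled voters ⇔ fewer than 2 successes in the first 9. With X ~ Binomial(9, 0.34), P(Y > 9) = P(X ≤ 1).
  k=0: C(9,0)·0.34^0·0.66^9 = 0.02376
  k=1: C(9,1)·0.34^1·0.66^8 = 0.11017
P(X ≤ 1) = 0.13394

0.134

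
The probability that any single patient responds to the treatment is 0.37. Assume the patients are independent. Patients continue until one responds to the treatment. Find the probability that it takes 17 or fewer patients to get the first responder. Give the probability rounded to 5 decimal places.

0.99961

Y = number of patients to the first success; geometric, p = 0.37.
P(Y ≤ 17) = 1 − (1−p)^17 = 1 − 0.0003880 = 0.9996120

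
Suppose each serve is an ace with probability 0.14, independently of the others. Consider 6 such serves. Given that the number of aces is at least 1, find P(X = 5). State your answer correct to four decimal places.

X ~ Binomial(6, 0.14). Want P(X=5 | X≥1) = P(X=5) / P(X≥1).
P(X=5) = C(6,5)·0.14^5·0.86^1 = 0.000278
P(X≥1) = 1 − 0.404567 = 0.595433
Ratio = 0.000278 / 0.595433 = 0.000466

0.0005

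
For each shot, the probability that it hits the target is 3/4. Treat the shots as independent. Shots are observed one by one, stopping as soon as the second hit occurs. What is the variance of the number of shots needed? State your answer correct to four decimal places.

Y = total shots until the second success; negative binomial with r=2, p=0.75.
Var(Y) = r(1−p)/p² = 2·0.25 / 0.75² = 0.888889

0.8889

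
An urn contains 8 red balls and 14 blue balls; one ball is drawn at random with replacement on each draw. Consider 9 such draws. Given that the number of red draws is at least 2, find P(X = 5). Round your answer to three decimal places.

0.147

X ~ Binomial(9, 0.363636). Want P(X=5 | X≥2) = P(X=5) / P(X≥2).
P(X=5) = C(9,5)·0.363636^5·0.636364^4 = 0.13138
P(X≥2) = 1 − 0.01711 − 0.08801 = 0.89487
Ratio = 0.13138 / 0.89487 = 0.14681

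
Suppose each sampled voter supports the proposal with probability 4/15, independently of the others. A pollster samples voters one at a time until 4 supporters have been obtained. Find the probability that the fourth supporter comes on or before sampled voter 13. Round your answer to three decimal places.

Finishing within 13 sampled voters ⇔ at least 4 successes in the first 13. With X ~ Binomial(13, 0.266667), P(Y ≤ 13) = 1 − P(X ≤ 3).
  k=0: C(13,0)·0.266667^0·0.733333^13 = 0.01774
  k=1: C(13,1)·0.266667^1·0.733333^12 = 0.08386
  k=2: C(13,2)·0.266667^2·0.733333^11 = 0.18296
  k=3: C(13,3)·0.266667^3·0.733333^10 = 0.24394
1 − 0.52849 = 0.47151

0.472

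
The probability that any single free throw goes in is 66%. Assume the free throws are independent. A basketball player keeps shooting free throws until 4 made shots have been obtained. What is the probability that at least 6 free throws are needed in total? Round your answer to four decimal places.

Needing more than 5 free throws ⇔ fewer than 4 successes in the first 5. With X ~ Binomial(5, 0.66), P(Y > 5) = P(X ≤ 3).
  k=0: C(5,0)·0.66^0·0.34^5 = 0.004544
  k=1: C(5,1)·0.66^1·0.34^4 = 0.044099
  k=2: C(5,2)·0.66^2·0.34^3 = 0.171208
  k=3: C(5,3)·0.66^3·0.34^2 = 0.332345
P(X ≤ 3) = 0.552196

0.5522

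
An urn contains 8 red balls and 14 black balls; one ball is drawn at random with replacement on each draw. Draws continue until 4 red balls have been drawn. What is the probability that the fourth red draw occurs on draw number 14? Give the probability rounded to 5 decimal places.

0.05446

Y = trial on which the fourth success occurs; negative binomial, r=4, p=0.363636.
P(Y=14) = C(13,3) · p^4 · (1−p)^10
= 286 · 0.017485 · 0.010891 = 0.0544614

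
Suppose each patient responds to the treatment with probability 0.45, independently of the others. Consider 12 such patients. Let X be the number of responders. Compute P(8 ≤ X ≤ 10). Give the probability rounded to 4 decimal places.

X ~ Binomial(12, 0.45); P(8 ≤ X ≤ 10) = Σ C(12,k) p^k (1−p)^(12−k) over k:
  k=8: C(12,8)·0.45^8·0.55^4 = 0.076165
  k=9: C(12,9)·0.45^9·0.55^3 = 0.027696
  k=10: C(12,10)·0.45^10·0.55^2 = 0.006798
Total = 0.110660

0.1107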